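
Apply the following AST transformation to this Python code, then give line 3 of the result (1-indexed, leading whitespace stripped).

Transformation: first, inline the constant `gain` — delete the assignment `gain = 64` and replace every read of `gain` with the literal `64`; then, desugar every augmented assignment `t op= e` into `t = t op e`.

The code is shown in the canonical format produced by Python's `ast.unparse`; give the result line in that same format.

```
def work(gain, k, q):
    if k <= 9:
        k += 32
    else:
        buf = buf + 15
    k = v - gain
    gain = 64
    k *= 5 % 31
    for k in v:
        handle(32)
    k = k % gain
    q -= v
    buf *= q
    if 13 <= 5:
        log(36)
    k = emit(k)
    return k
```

Transformed code:
def work(gain, k, q):
    if k <= 9:
        k = k + 32
    else:
        buf = buf + 15
    k = v - 64
    k = k * (5 % 31)
    for k in v:
        handle(32)
    k = k % 64
    q = q - v
    buf = buf * q
    if 13 <= 5:
        log(36)
    k = emit(k)
    return k

k = k + 32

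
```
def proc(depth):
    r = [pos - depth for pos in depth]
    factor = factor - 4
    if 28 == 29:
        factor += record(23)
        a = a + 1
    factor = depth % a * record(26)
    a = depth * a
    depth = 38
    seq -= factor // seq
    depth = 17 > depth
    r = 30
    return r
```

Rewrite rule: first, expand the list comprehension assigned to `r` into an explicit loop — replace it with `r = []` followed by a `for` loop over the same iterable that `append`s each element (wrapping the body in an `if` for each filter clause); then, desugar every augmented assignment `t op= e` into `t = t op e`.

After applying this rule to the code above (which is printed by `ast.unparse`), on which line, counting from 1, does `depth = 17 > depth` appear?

13

Transformed code:
def proc(depth):
    r = []
    for pos in depth:
        r.append(pos - depth)
    factor = factor - 4
    if 28 == 29:
        factor = factor + record(23)
        a = a + 1
    factor = depth % a * record(26)
    a = depth * a
    depth = 38
    seq = seq - factor // seq
    depth = 17 > depth
    r = 30
    return r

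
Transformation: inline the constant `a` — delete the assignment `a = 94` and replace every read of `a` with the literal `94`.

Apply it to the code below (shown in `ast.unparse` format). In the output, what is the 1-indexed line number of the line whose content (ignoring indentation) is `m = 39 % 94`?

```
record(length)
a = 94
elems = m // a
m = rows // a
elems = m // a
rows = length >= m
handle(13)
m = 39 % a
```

7

Transformed code:
record(length)
elems = m // 94
m = rows // 94
elems = m // 94
rows = length >= m
handle(13)
m = 39 % 94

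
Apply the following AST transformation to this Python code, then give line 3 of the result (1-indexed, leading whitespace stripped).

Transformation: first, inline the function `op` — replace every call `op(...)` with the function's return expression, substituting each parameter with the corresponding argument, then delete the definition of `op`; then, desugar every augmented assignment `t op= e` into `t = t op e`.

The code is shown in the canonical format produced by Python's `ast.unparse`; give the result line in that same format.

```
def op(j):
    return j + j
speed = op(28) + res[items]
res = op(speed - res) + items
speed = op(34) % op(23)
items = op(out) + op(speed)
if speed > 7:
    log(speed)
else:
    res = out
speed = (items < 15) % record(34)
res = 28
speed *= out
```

speed = (34 + 34) % (23 + 23)

Transformed code:
speed = 28 + 28 + res[items]
res = speed - res + (speed - res) + items
speed = (34 + 34) % (23 + 23)
items = out + out + (speed + speed)
if speed > 7:
    log(speed)
else:
    res = out
speed = (items < 15) % record(34)
res = 28
speed = speed * out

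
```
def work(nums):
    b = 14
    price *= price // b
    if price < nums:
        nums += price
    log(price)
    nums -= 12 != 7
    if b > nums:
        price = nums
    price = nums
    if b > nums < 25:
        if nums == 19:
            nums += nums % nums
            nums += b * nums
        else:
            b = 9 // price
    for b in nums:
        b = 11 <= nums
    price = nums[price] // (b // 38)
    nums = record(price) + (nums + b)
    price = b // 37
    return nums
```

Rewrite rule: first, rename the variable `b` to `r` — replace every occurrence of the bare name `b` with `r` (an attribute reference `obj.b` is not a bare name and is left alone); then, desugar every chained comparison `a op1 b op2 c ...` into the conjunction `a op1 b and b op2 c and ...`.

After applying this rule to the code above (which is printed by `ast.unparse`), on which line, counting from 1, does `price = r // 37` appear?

21

Transformed code:
def work(nums):
    r = 14
    price *= price // r
    if price < nums:
        nums += price
    log(price)
    nums -= 12 != 7
    if r > nums:
        price = nums
    price = nums
    if r > nums and nums < 25:
        if nums == 19:
            nums += nums % nums
            nums += r * nums
        else:
            r = 9 // price
    for r in nums:
        r = 11 <= nums
    price = nums[price] // (r // 38)
    nums = record(price) + (nums + r)
    price = r // 37
    return nums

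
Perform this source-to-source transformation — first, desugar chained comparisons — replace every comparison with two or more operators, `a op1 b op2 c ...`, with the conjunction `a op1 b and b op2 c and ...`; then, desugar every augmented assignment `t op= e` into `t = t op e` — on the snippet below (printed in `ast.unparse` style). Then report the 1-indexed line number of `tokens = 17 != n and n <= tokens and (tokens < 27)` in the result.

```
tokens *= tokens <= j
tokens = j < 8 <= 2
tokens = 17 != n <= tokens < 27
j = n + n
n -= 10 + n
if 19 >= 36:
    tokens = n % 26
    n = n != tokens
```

3

Transformed code:
tokens = tokens * (tokens <= j)
tokens = j < 8 and 8 <= 2
tokens = 17 != n and n <= tokens and (tokens < 27)
j = n + n
n = n - (10 + n)
if 19 >= 36:
    tokens = n % 26
    n = n != tokens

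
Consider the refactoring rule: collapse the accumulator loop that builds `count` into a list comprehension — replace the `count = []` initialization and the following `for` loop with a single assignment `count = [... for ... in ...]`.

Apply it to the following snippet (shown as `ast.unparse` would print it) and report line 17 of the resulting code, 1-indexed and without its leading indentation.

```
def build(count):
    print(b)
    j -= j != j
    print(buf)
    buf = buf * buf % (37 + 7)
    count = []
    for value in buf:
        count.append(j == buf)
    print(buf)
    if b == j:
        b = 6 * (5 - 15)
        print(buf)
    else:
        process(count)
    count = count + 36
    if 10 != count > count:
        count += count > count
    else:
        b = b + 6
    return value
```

b = b + 6

Transformed code:
def build(count):
    print(b)
    j -= j != j
    print(buf)
    buf = buf * buf % (37 + 7)
    count = [j == buf for value in buf]
    print(buf)
    if b == j:
        b = 6 * (5 - 15)
        print(buf)
    else:
        process(count)
    count = count + 36
    if 10 != count > count:
        count += count > count
    else:
        b = b + 6
    return value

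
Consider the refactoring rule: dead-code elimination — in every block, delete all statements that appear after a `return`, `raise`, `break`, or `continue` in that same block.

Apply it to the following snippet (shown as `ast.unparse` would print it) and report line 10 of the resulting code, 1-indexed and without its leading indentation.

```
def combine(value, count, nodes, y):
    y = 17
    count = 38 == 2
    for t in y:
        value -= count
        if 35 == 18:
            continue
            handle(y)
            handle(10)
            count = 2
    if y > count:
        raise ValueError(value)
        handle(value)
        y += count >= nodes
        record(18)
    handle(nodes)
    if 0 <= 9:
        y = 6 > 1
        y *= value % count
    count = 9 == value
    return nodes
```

handle(nodes)

Transformed code:
def combine(value, count, nodes, y):
    y = 17
    count = 38 == 2
    for t in y:
        value -= count
        if 35 == 18:
            continue
    if y > count:
        raise ValueError(value)
    handle(nodes)
    if 0 <= 9:
        y = 6 > 1
        y *= value % count
    count = 9 == value
    return nodes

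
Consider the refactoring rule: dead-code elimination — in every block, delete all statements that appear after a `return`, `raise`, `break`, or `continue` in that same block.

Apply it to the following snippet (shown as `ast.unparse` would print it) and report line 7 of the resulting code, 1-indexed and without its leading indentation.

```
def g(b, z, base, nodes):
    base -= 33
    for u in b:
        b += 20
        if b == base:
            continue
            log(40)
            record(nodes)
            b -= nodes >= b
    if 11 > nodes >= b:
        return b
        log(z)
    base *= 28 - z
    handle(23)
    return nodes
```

if 11 > nodes >= b:

Transformed code:
def g(b, z, base, nodes):
    base -= 33
    for u in b:
        b += 20
        if b == base:
            continue
    if 11 > nodes >= b:
        return b
    base *= 28 - z
    handle(23)
    return nodes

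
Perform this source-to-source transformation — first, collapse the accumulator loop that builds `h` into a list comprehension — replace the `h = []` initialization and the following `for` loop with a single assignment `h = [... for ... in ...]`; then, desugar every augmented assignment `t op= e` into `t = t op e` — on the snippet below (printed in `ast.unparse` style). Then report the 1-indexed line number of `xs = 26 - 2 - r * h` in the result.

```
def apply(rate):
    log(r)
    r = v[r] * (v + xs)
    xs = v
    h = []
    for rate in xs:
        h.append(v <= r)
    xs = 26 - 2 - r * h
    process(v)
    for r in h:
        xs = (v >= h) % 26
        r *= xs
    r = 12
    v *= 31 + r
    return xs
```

6

Transformed code:
def apply(rate):
    log(r)
    r = v[r] * (v + xs)
    xs = v
    h = [v <= r for rate in xs]
    xs = 26 - 2 - r * h
    process(v)
    for r in h:
        xs = (v >= h) % 26
        r = r * xs
    r = 12
    v = v * (31 + r)
    return xs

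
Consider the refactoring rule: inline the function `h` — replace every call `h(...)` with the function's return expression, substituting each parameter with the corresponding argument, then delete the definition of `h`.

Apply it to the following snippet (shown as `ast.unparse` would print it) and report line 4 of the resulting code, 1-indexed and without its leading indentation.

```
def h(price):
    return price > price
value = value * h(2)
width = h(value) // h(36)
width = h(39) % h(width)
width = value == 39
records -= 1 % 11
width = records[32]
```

width = value == 39

Transformed code:
value = value * (2 > 2)
width = (value > value) // (36 > 36)
width = (39 > 39) % (width > width)
width = value == 39
records -= 1 % 11
width = records[32]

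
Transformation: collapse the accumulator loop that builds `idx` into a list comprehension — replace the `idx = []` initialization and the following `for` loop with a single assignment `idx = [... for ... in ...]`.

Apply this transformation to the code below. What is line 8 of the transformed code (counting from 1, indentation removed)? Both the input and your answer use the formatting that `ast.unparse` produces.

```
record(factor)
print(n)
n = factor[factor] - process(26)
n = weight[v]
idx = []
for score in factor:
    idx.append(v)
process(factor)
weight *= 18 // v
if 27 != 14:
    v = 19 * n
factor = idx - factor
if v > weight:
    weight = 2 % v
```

Transformed code:
record(factor)
print(n)
n = factor[factor] - process(26)
n = weight[v]
idx = [v for score in factor]
process(factor)
weight *= 18 // v
if 27 != 14:
    v = 19 * n
factor = idx - factor
if v > weight:
    weight = 2 % v

if 27 != 14:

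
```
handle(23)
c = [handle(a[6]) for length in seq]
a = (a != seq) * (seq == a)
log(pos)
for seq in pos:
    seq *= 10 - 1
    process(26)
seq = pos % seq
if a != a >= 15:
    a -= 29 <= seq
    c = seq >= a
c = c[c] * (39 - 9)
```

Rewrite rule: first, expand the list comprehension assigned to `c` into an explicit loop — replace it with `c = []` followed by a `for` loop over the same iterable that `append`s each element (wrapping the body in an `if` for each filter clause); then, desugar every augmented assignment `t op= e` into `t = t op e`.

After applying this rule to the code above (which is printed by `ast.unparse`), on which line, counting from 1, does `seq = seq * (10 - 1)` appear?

Transformed code:
handle(23)
c = []
for length in seq:
    c.append(handle(a[6]))
a = (a != seq) * (seq == a)
log(pos)
for seq in pos:
    seq = seq * (10 - 1)
    process(26)
seq = pos % seq
if a != a >= 15:
    a = a - (29 <= seq)
    c = seq >= a
c = c[c] * (39 - 9)

8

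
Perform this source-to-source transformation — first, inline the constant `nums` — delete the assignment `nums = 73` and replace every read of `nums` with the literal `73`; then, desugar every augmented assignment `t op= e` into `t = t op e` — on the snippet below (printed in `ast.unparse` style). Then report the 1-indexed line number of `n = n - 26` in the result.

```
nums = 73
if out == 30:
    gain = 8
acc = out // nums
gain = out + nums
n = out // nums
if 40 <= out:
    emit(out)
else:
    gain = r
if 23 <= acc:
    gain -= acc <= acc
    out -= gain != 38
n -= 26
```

13

Transformed code:
if out == 30:
    gain = 8
acc = out // 73
gain = out + 73
n = out // 73
if 40 <= out:
    emit(out)
else:
    gain = r
if 23 <= acc:
    gain = gain - (acc <= acc)
    out = out - (gain != 38)
n = n - 26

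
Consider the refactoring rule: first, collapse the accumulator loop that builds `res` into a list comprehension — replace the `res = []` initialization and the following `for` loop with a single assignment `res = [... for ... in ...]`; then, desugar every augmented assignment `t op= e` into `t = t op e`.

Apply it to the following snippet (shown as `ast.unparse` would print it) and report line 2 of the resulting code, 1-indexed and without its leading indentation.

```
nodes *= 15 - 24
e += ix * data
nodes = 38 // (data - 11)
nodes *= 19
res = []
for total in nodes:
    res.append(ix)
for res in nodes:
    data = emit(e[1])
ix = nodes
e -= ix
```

e = e + ix * data

Transformed code:
nodes = nodes * (15 - 24)
e = e + ix * data
nodes = 38 // (data - 11)
nodes = nodes * 19
res = [ix for total in nodes]
for res in nodes:
    data = emit(e[1])
ix = nodes
e = e - ix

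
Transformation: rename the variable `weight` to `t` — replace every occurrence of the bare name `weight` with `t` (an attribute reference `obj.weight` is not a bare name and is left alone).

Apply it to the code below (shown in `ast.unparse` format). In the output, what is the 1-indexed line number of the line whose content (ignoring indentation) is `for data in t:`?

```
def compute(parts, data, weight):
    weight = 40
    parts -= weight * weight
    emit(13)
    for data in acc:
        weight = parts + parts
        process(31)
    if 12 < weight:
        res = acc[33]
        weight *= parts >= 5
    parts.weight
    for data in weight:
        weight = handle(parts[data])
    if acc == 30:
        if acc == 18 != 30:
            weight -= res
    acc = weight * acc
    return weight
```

12

Transformed code:
def compute(parts, data, t):
    t = 40
    parts -= t * t
    emit(13)
    for data in acc:
        t = parts + parts
        process(31)
    if 12 < t:
        res = acc[33]
        t *= parts >= 5
    parts.weight
    for data in t:
        t = handle(parts[data])
    if acc == 30:
        if acc == 18 != 30:
            t -= res
    acc = t * acc
    return t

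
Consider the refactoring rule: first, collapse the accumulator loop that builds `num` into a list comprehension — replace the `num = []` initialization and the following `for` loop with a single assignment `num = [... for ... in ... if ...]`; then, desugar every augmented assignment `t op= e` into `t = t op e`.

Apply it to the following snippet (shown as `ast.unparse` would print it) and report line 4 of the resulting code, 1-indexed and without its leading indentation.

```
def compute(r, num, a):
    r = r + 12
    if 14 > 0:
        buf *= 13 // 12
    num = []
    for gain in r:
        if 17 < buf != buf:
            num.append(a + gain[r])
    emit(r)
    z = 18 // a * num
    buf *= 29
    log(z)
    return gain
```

Transformed code:
def compute(r, num, a):
    r = r + 12
    if 14 > 0:
        buf = buf * (13 // 12)
    num = [a + gain[r] for gain in r if 17 < buf != buf]
    emit(r)
    z = 18 // a * num
    buf = buf * 29
    log(z)
    return gain

buf = buf * (13 // 12)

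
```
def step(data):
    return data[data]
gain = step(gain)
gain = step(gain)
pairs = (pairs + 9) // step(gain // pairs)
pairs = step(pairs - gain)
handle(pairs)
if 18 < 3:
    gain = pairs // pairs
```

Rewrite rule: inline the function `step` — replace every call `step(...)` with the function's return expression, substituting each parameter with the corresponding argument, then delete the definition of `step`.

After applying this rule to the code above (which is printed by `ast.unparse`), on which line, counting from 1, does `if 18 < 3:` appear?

Transformed code:
gain = gain[gain]
gain = gain[gain]
pairs = (pairs + 9) // (gain // pairs)[gain // pairs]
pairs = (pairs - gain)[pairs - gain]
handle(pairs)
if 18 < 3:
    gain = pairs // pairs

6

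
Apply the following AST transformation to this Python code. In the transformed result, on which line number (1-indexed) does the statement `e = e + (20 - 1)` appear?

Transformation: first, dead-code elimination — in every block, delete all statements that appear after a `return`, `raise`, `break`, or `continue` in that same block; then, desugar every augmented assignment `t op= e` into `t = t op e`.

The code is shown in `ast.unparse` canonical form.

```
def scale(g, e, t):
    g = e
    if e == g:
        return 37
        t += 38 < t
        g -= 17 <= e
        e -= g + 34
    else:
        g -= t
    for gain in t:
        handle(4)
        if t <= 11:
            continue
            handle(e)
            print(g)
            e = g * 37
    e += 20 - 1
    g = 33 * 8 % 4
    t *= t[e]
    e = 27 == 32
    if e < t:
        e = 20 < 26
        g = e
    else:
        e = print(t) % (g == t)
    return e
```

11

Transformed code:
def scale(g, e, t):
    g = e
    if e == g:
        return 37
    else:
        g = g - t
    for gain in t:
        handle(4)
        if t <= 11:
            continue
    e = e + (20 - 1)
    g = 33 * 8 % 4
    t = t * t[e]
    e = 27 == 32
    if e < t:
        e = 20 < 26
        g = e
    else:
        e = print(t) % (g == t)
    return e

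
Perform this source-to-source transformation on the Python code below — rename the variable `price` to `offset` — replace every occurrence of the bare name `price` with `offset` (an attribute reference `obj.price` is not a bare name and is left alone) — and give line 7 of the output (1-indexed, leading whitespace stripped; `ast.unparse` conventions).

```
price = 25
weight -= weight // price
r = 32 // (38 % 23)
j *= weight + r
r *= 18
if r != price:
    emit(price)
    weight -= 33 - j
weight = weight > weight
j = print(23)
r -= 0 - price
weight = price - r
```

emit(offset)

Transformed code:
offset = 25
weight -= weight // offset
r = 32 // (38 % 23)
j *= weight + r
r *= 18
if r != offset:
    emit(offset)
    weight -= 33 - j
weight = weight > weight
j = print(23)
r -= 0 - offset
weight = offset - r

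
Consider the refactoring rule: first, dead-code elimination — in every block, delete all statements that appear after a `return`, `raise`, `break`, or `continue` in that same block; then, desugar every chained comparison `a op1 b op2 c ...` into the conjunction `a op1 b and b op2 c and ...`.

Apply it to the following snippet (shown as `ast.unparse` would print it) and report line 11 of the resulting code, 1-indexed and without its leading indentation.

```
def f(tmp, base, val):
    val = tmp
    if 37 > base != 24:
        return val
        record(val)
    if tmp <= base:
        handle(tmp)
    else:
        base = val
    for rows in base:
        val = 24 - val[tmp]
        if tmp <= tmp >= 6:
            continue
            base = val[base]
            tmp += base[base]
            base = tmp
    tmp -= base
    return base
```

Transformed code:
def f(tmp, base, val):
    val = tmp
    if 37 > base and base != 24:
        return val
    if tmp <= base:
        handle(tmp)
    else:
        base = val
    for rows in base:
        val = 24 - val[tmp]
        if tmp <= tmp and tmp >= 6:
            continue
    tmp -= base
    return base

if tmp <= tmp and tmp >= 6:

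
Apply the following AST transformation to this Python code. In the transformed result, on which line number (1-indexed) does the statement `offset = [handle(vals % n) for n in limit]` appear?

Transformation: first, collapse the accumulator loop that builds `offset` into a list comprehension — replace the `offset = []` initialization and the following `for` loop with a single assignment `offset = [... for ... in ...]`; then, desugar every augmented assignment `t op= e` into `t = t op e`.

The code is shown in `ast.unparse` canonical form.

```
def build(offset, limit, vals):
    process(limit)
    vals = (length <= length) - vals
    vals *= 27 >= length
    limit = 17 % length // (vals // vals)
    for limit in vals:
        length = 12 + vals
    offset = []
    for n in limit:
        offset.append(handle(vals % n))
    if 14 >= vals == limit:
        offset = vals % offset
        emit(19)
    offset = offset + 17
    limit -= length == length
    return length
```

Transformed code:
def build(offset, limit, vals):
    process(limit)
    vals = (length <= length) - vals
    vals = vals * (27 >= length)
    limit = 17 % length // (vals // vals)
    for limit in vals:
        length = 12 + vals
    offset = [handle(vals % n) for n in limit]
    if 14 >= vals == limit:
        offset = vals % offset
        emit(19)
    offset = offset + 17
    limit = limit - (length == length)
    return length

8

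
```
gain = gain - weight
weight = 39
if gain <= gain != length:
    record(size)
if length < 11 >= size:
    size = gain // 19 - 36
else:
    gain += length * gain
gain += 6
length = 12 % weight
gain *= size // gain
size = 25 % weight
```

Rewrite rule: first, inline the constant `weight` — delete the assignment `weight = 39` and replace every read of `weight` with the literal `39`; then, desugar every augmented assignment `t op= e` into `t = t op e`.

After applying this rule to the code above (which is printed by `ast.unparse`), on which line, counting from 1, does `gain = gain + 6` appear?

Transformed code:
gain = gain - 39
if gain <= gain != length:
    record(size)
if length < 11 >= size:
    size = gain // 19 - 36
else:
    gain = gain + length * gain
gain = gain + 6
length = 12 % 39
gain = gain * (size // gain)
size = 25 % 39

8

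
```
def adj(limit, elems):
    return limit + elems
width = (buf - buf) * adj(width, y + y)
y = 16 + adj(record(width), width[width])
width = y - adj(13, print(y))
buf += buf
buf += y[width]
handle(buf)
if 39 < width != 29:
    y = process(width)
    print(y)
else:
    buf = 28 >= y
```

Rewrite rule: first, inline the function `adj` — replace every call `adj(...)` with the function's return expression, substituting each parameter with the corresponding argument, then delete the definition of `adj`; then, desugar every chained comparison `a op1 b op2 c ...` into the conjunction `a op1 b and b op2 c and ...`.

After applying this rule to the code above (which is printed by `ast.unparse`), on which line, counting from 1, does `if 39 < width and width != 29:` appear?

Transformed code:
width = (buf - buf) * (width + (y + y))
y = 16 + (record(width) + width[width])
width = y - (13 + print(y))
buf += buf
buf += y[width]
handle(buf)
if 39 < width and width != 29:
    y = process(width)
    print(y)
else:
    buf = 28 >= y

7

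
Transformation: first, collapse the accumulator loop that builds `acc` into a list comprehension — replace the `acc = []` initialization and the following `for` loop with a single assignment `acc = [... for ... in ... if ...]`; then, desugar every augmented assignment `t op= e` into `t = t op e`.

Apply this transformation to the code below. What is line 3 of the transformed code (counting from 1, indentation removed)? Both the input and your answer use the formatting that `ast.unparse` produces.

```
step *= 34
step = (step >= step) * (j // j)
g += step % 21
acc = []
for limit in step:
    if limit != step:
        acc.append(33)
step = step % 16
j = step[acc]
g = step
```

g = g + step % 21

Transformed code:
step = step * 34
step = (step >= step) * (j // j)
g = g + step % 21
acc = [33 for limit in step if limit != step]
step = step % 16
j = step[acc]
g = step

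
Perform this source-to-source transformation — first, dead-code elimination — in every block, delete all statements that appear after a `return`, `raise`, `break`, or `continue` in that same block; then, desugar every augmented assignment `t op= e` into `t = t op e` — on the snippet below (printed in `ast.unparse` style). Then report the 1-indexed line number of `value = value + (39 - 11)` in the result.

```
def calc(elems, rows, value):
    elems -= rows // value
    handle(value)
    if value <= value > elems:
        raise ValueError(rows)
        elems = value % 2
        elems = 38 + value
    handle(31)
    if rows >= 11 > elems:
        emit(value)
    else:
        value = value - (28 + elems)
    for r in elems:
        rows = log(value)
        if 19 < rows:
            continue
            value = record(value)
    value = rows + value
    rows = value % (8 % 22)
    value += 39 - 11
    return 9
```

Transformed code:
def calc(elems, rows, value):
    elems = elems - rows // value
    handle(value)
    if value <= value > elems:
        raise ValueError(rows)
    handle(31)
    if rows >= 11 > elems:
        emit(value)
    else:
        value = value - (28 + elems)
    for r in elems:
        rows = log(value)
        if 19 < rows:
            continue
    value = rows + value
    rows = value % (8 % 22)
    value = value + (39 - 11)
    return 9

17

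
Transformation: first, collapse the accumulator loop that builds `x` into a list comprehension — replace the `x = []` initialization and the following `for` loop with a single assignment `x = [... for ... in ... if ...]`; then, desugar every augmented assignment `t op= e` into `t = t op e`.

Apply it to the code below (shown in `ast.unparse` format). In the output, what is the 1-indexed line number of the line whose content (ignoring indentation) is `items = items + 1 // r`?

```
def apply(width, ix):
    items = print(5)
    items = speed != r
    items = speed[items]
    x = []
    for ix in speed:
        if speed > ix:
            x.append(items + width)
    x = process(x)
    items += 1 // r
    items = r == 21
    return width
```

7

Transformed code:
def apply(width, ix):
    items = print(5)
    items = speed != r
    items = speed[items]
    x = [items + width for ix in speed if speed > ix]
    x = process(x)
    items = items + 1 // r
    items = r == 21
    return width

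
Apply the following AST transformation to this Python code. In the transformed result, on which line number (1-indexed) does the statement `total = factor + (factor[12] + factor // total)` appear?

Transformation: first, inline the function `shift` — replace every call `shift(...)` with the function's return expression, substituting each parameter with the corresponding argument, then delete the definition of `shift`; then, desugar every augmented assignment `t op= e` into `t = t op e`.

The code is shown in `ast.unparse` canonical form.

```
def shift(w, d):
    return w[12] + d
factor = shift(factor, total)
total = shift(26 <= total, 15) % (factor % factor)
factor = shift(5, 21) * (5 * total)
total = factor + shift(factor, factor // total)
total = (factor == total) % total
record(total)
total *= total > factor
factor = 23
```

4

Transformed code:
factor = factor[12] + total
total = ((26 <= total)[12] + 15) % (factor % factor)
factor = (5[12] + 21) * (5 * total)
total = factor + (factor[12] + factor // total)
total = (factor == total) % total
record(total)
total = total * (total > factor)
factor = 23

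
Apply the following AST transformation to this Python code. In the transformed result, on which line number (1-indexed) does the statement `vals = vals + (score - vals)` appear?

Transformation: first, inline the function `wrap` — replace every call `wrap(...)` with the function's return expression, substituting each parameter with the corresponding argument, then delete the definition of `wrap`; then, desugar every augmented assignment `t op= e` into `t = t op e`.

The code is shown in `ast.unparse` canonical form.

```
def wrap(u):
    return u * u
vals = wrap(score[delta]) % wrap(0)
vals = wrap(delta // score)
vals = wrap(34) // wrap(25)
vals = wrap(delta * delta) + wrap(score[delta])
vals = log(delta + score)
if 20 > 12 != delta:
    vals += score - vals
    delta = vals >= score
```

7

Transformed code:
vals = score[delta] * score[delta] % (0 * 0)
vals = delta // score * (delta // score)
vals = 34 * 34 // (25 * 25)
vals = delta * delta * (delta * delta) + score[delta] * score[delta]
vals = log(delta + score)
if 20 > 12 != delta:
    vals = vals + (score - vals)
    delta = vals >= score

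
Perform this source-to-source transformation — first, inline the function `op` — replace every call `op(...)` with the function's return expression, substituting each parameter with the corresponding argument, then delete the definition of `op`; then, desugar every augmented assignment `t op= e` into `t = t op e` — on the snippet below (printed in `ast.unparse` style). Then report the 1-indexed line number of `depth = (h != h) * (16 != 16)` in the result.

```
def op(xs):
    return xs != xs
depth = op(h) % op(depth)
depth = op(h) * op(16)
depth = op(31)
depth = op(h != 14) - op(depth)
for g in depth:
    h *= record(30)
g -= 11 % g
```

Transformed code:
depth = (h != h) % (depth != depth)
depth = (h != h) * (16 != 16)
depth = 31 != 31
depth = ((h != 14) != (h != 14)) - (depth != depth)
for g in depth:
    h = h * record(30)
g = g - 11 % g

2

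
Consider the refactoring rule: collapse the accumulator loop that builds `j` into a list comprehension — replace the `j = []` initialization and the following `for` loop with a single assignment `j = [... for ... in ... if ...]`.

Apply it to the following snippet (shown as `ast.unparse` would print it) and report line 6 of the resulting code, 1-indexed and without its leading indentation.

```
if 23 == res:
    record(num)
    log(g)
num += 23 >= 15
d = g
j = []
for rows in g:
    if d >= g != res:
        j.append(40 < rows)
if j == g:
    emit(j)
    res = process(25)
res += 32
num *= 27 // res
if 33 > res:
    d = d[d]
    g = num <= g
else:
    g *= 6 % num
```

j = [40 < rows for rows in g if d >= g != res]

Transformed code:
if 23 == res:
    record(num)
    log(g)
num += 23 >= 15
d = g
j = [40 < rows for rows in g if d >= g != res]
if j == g:
    emit(j)
    res = process(25)
res += 32
num *= 27 // res
if 33 > res:
    d = d[d]
    g = num <= g
else:
    g *= 6 % num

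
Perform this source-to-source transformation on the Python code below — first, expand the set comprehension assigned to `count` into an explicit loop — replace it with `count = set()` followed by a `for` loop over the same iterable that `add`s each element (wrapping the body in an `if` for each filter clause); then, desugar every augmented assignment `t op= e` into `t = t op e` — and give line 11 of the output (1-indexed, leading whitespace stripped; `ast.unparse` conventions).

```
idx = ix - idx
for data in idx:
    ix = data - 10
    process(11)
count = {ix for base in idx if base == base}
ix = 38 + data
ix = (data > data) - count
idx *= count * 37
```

Transformed code:
idx = ix - idx
for data in idx:
    ix = data - 10
    process(11)
count = set()
for base in idx:
    if base == base:
        count.add(ix)
ix = 38 + data
ix = (data > data) - count
idx = idx * (count * 37)

idx = idx * (count * 37)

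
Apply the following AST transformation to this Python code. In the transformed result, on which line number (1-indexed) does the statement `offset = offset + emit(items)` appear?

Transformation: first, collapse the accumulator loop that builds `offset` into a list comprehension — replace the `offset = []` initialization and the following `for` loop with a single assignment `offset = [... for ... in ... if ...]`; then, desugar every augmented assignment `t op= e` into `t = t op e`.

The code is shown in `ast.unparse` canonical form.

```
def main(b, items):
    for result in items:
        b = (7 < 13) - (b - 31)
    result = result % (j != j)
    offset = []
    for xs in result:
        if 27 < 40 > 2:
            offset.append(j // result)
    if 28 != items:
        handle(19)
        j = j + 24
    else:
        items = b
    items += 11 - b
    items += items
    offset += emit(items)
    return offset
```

13

Transformed code:
def main(b, items):
    for result in items:
        b = (7 < 13) - (b - 31)
    result = result % (j != j)
    offset = [j // result for xs in result if 27 < 40 > 2]
    if 28 != items:
        handle(19)
        j = j + 24
    else:
        items = b
    items = items + (11 - b)
    items = items + items
    offset = offset + emit(items)
    return offset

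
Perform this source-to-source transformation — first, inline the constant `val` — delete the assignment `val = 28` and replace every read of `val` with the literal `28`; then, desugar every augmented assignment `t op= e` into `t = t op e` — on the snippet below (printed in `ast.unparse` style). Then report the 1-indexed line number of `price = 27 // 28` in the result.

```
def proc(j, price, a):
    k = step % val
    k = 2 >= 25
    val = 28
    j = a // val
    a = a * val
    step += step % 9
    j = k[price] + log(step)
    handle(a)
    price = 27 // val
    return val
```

9

Transformed code:
def proc(j, price, a):
    k = step % 28
    k = 2 >= 25
    j = a // 28
    a = a * 28
    step = step + step % 9
    j = k[price] + log(step)
    handle(a)
    price = 27 // 28
    return 28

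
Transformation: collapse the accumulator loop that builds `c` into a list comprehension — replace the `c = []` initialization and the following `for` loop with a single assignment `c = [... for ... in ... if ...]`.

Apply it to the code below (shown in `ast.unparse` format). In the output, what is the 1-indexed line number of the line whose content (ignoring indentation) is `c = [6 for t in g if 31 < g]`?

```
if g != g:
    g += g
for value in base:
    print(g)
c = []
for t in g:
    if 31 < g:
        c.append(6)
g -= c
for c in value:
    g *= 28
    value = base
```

Transformed code:
if g != g:
    g += g
for value in base:
    print(g)
c = [6 for t in g if 31 < g]
g -= c
for c in value:
    g *= 28
    value = base

5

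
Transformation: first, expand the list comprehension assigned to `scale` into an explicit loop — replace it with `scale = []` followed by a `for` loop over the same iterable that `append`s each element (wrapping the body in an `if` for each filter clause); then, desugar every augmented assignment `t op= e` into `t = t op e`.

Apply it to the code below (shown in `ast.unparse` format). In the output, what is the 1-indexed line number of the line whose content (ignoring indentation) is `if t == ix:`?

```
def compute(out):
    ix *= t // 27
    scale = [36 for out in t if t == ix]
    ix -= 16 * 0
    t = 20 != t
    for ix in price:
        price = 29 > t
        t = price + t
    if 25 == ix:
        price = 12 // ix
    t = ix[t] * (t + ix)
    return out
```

5

Transformed code:
def compute(out):
    ix = ix * (t // 27)
    scale = []
    for out in t:
        if t == ix:
            scale.append(36)
    ix = ix - 16 * 0
    t = 20 != t
    for ix in price:
        price = 29 > t
        t = price + t
    if 25 == ix:
        price = 12 // ix
    t = ix[t] * (t + ix)
    return out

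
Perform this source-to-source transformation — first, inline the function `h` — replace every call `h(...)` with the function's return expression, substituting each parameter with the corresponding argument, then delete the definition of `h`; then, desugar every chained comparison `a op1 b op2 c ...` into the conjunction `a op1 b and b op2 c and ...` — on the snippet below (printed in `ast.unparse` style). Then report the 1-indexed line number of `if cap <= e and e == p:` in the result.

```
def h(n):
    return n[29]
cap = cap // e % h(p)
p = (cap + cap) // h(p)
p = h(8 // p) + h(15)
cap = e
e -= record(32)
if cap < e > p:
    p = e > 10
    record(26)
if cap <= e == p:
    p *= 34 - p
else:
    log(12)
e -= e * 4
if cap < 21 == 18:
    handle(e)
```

Transformed code:
cap = cap // e % p[29]
p = (cap + cap) // p[29]
p = (8 // p)[29] + 15[29]
cap = e
e -= record(32)
if cap < e and e > p:
    p = e > 10
    record(26)
if cap <= e and e == p:
    p *= 34 - p
else:
    log(12)
e -= e * 4
if cap < 21 and 21 == 18:
    handle(e)

9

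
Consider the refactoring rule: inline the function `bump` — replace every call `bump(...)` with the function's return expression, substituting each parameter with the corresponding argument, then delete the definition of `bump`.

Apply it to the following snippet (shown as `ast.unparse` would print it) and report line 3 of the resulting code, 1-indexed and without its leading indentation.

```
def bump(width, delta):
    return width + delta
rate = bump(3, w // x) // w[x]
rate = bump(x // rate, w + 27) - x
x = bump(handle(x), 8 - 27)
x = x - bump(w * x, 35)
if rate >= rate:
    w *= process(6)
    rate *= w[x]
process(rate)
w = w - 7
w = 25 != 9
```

x = handle(x) + (8 - 27)

Transformed code:
rate = (3 + w // x) // w[x]
rate = x // rate + (w + 27) - x
x = handle(x) + (8 - 27)
x = x - (w * x + 35)
if rate >= rate:
    w *= process(6)
    rate *= w[x]
process(rate)
w = w - 7
w = 25 != 9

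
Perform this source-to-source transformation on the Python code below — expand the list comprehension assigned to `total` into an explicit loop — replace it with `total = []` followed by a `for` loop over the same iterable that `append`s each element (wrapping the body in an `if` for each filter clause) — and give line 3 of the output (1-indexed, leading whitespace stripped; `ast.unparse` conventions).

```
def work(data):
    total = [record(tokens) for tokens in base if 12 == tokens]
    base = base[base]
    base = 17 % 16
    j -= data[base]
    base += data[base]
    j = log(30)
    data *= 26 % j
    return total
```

Transformed code:
def work(data):
    total = []
    for tokens in base:
        if 12 == tokens:
            total.append(record(tokens))
    base = base[base]
    base = 17 % 16
    j -= data[base]
    base += data[base]
    j = log(30)
    data *= 26 % j
    return total

for tokens in base:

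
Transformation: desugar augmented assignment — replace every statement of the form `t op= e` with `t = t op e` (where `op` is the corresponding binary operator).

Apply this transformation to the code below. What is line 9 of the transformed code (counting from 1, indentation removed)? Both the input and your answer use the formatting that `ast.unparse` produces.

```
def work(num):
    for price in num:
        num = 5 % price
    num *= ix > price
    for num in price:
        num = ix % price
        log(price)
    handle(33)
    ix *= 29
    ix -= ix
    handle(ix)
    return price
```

Transformed code:
def work(num):
    for price in num:
        num = 5 % price
    num = num * (ix > price)
    for num in price:
        num = ix % price
        log(price)
    handle(33)
    ix = ix * 29
    ix = ix - ix
    handle(ix)
    return price

ix = ix * 29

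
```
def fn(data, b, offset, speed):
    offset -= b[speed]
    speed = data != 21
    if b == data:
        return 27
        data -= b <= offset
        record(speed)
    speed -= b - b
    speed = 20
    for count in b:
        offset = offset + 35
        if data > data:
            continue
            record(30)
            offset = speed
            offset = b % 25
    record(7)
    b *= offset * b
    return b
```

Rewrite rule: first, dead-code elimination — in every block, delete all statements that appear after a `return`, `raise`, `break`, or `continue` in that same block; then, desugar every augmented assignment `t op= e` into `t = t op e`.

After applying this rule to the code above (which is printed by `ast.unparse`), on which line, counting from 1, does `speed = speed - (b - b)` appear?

Transformed code:
def fn(data, b, offset, speed):
    offset = offset - b[speed]
    speed = data != 21
    if b == data:
        return 27
    speed = speed - (b - b)
    speed = 20
    for count in b:
        offset = offset + 35
        if data > data:
            continue
    record(7)
    b = b * (offset * b)
    return b

6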